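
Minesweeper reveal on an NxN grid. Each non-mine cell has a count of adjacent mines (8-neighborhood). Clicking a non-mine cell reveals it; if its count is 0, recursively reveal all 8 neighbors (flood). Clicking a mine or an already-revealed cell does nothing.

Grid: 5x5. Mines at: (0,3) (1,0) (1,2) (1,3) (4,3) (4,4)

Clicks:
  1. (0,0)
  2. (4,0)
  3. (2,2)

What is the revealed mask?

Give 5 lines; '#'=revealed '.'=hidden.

Answer: #....
.....
###..
###..
###..

Derivation:
Click 1 (0,0) count=1: revealed 1 new [(0,0)] -> total=1
Click 2 (4,0) count=0: revealed 9 new [(2,0) (2,1) (2,2) (3,0) (3,1) (3,2) (4,0) (4,1) (4,2)] -> total=10
Click 3 (2,2) count=2: revealed 0 new [(none)] -> total=10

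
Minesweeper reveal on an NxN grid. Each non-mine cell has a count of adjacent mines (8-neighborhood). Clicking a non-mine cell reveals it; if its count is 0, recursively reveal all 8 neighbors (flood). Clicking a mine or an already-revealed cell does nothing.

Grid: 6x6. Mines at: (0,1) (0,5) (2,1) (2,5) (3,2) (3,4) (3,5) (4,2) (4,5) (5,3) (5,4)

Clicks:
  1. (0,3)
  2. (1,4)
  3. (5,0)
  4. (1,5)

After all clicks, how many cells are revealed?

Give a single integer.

Answer: 16

Derivation:
Click 1 (0,3) count=0: revealed 9 new [(0,2) (0,3) (0,4) (1,2) (1,3) (1,4) (2,2) (2,3) (2,4)] -> total=9
Click 2 (1,4) count=2: revealed 0 new [(none)] -> total=9
Click 3 (5,0) count=0: revealed 6 new [(3,0) (3,1) (4,0) (4,1) (5,0) (5,1)] -> total=15
Click 4 (1,5) count=2: revealed 1 new [(1,5)] -> total=16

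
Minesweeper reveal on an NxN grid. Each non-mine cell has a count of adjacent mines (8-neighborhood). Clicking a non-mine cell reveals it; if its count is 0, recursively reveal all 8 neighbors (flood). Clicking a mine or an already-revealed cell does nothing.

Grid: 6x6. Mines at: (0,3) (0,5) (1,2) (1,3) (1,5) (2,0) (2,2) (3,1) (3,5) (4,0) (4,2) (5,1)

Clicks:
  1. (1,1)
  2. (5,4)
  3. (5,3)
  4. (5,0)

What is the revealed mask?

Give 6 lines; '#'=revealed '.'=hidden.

Answer: ......
.#....
......
......
...###
#..###

Derivation:
Click 1 (1,1) count=3: revealed 1 new [(1,1)] -> total=1
Click 2 (5,4) count=0: revealed 6 new [(4,3) (4,4) (4,5) (5,3) (5,4) (5,5)] -> total=7
Click 3 (5,3) count=1: revealed 0 new [(none)] -> total=7
Click 4 (5,0) count=2: revealed 1 new [(5,0)] -> total=8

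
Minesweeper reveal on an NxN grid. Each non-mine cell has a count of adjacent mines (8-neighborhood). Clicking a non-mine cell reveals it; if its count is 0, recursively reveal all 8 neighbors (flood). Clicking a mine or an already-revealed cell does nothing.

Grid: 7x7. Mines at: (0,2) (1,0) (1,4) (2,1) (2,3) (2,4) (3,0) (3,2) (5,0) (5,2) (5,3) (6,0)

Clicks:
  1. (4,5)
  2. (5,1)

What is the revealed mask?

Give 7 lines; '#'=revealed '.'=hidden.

Click 1 (4,5) count=0: revealed 18 new [(0,5) (0,6) (1,5) (1,6) (2,5) (2,6) (3,4) (3,5) (3,6) (4,4) (4,5) (4,6) (5,4) (5,5) (5,6) (6,4) (6,5) (6,6)] -> total=18
Click 2 (5,1) count=3: revealed 1 new [(5,1)] -> total=19

Answer: .....##
.....##
.....##
....###
....###
.#..###
....###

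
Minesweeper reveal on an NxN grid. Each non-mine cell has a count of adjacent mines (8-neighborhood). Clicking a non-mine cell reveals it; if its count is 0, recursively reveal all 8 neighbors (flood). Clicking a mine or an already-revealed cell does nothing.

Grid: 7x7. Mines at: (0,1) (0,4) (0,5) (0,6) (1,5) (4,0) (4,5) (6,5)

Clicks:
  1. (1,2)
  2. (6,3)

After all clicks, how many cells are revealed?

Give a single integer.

Answer: 29

Derivation:
Click 1 (1,2) count=1: revealed 1 new [(1,2)] -> total=1
Click 2 (6,3) count=0: revealed 28 new [(1,0) (1,1) (1,3) (1,4) (2,0) (2,1) (2,2) (2,3) (2,4) (3,0) (3,1) (3,2) (3,3) (3,4) (4,1) (4,2) (4,3) (4,4) (5,0) (5,1) (5,2) (5,3) (5,4) (6,0) (6,1) (6,2) (6,3) (6,4)] -> total=29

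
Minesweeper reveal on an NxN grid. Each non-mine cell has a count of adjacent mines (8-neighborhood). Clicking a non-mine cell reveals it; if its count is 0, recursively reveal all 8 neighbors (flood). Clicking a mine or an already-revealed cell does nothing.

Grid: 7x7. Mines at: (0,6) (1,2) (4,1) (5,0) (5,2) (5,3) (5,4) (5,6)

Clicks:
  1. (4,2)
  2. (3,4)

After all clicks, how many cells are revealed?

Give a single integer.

Click 1 (4,2) count=3: revealed 1 new [(4,2)] -> total=1
Click 2 (3,4) count=0: revealed 21 new [(0,3) (0,4) (0,5) (1,3) (1,4) (1,5) (1,6) (2,2) (2,3) (2,4) (2,5) (2,6) (3,2) (3,3) (3,4) (3,5) (3,6) (4,3) (4,4) (4,5) (4,6)] -> total=22

Answer: 22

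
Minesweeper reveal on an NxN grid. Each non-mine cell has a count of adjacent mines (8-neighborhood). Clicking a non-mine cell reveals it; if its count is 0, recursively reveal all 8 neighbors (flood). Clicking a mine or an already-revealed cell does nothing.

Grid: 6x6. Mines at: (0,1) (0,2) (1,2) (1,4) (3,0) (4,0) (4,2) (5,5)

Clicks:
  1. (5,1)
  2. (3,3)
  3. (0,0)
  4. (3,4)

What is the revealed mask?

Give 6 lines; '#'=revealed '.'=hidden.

Click 1 (5,1) count=2: revealed 1 new [(5,1)] -> total=1
Click 2 (3,3) count=1: revealed 1 new [(3,3)] -> total=2
Click 3 (0,0) count=1: revealed 1 new [(0,0)] -> total=3
Click 4 (3,4) count=0: revealed 8 new [(2,3) (2,4) (2,5) (3,4) (3,5) (4,3) (4,4) (4,5)] -> total=11

Answer: #.....
......
...###
...###
...###
.#....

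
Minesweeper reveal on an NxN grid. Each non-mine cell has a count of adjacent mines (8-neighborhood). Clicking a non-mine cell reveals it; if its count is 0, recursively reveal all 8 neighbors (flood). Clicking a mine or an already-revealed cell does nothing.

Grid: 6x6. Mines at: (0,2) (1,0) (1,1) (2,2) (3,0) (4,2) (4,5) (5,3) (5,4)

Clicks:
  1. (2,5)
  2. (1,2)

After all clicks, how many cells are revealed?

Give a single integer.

Answer: 13

Derivation:
Click 1 (2,5) count=0: revealed 12 new [(0,3) (0,4) (0,5) (1,3) (1,4) (1,5) (2,3) (2,4) (2,5) (3,3) (3,4) (3,5)] -> total=12
Click 2 (1,2) count=3: revealed 1 new [(1,2)] -> total=13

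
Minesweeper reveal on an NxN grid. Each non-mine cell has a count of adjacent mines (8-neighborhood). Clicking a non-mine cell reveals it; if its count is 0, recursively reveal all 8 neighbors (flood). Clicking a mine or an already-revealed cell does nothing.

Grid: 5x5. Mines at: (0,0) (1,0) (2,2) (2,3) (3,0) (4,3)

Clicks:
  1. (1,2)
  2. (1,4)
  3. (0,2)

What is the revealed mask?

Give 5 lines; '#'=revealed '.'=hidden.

Answer: .####
.####
.....
.....
.....

Derivation:
Click 1 (1,2) count=2: revealed 1 new [(1,2)] -> total=1
Click 2 (1,4) count=1: revealed 1 new [(1,4)] -> total=2
Click 3 (0,2) count=0: revealed 6 new [(0,1) (0,2) (0,3) (0,4) (1,1) (1,3)] -> total=8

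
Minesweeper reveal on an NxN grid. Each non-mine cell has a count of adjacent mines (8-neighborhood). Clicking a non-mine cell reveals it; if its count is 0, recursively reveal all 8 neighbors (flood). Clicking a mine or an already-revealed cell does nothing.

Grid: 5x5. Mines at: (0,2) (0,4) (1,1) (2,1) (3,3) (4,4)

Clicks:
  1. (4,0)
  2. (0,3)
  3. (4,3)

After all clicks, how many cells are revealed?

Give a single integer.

Answer: 8

Derivation:
Click 1 (4,0) count=0: revealed 6 new [(3,0) (3,1) (3,2) (4,0) (4,1) (4,2)] -> total=6
Click 2 (0,3) count=2: revealed 1 new [(0,3)] -> total=7
Click 3 (4,3) count=2: revealed 1 new [(4,3)] -> total=8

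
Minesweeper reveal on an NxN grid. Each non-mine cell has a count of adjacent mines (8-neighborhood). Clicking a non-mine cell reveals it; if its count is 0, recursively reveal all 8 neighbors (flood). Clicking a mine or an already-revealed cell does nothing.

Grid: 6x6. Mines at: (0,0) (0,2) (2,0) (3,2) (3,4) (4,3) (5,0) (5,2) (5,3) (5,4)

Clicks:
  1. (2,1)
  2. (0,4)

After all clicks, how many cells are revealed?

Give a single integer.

Click 1 (2,1) count=2: revealed 1 new [(2,1)] -> total=1
Click 2 (0,4) count=0: revealed 9 new [(0,3) (0,4) (0,5) (1,3) (1,4) (1,5) (2,3) (2,4) (2,5)] -> total=10

Answer: 10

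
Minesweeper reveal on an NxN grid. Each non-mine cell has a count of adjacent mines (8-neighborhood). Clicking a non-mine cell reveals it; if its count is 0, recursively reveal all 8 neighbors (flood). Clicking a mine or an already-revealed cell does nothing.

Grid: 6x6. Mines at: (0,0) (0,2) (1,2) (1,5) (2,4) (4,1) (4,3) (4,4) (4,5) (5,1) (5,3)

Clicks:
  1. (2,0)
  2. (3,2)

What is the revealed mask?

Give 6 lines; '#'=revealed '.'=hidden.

Answer: ......
##....
##....
###...
......
......

Derivation:
Click 1 (2,0) count=0: revealed 6 new [(1,0) (1,1) (2,0) (2,1) (3,0) (3,1)] -> total=6
Click 2 (3,2) count=2: revealed 1 new [(3,2)] -> total=7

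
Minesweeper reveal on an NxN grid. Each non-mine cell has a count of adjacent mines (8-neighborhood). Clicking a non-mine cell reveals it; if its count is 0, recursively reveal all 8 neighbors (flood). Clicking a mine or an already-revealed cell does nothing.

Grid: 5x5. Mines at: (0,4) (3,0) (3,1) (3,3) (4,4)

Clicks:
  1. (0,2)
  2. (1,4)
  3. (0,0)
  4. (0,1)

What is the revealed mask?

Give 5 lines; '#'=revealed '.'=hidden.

Click 1 (0,2) count=0: revealed 12 new [(0,0) (0,1) (0,2) (0,3) (1,0) (1,1) (1,2) (1,3) (2,0) (2,1) (2,2) (2,3)] -> total=12
Click 2 (1,4) count=1: revealed 1 new [(1,4)] -> total=13
Click 3 (0,0) count=0: revealed 0 new [(none)] -> total=13
Click 4 (0,1) count=0: revealed 0 new [(none)] -> total=13

Answer: ####.
#####
####.
.....
.....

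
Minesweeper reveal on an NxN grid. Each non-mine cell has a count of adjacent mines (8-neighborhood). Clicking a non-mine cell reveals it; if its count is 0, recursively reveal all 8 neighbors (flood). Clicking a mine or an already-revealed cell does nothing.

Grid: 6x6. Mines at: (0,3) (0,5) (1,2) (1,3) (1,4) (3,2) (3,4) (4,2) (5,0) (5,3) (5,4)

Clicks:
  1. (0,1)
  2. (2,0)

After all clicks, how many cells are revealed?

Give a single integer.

Answer: 10

Derivation:
Click 1 (0,1) count=1: revealed 1 new [(0,1)] -> total=1
Click 2 (2,0) count=0: revealed 9 new [(0,0) (1,0) (1,1) (2,0) (2,1) (3,0) (3,1) (4,0) (4,1)] -> total=10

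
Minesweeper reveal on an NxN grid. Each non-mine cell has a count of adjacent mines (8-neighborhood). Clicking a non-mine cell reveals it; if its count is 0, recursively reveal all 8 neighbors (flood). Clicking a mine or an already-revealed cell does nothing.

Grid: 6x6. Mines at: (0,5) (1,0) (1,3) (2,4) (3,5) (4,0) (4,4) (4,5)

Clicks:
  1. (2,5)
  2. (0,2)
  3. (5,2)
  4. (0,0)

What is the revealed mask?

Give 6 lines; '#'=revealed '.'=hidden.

Click 1 (2,5) count=2: revealed 1 new [(2,5)] -> total=1
Click 2 (0,2) count=1: revealed 1 new [(0,2)] -> total=2
Click 3 (5,2) count=0: revealed 12 new [(2,1) (2,2) (2,3) (3,1) (3,2) (3,3) (4,1) (4,2) (4,3) (5,1) (5,2) (5,3)] -> total=14
Click 4 (0,0) count=1: revealed 1 new [(0,0)] -> total=15

Answer: #.#...
......
.###.#
.###..
.###..
.###..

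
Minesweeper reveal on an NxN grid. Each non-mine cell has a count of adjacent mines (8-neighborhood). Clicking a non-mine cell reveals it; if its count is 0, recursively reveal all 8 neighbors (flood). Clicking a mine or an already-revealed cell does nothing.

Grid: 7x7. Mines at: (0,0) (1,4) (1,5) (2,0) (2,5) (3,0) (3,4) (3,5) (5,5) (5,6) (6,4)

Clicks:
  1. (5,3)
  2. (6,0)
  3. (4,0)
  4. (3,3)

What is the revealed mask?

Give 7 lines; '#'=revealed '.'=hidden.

Click 1 (5,3) count=1: revealed 1 new [(5,3)] -> total=1
Click 2 (6,0) count=0: revealed 23 new [(0,1) (0,2) (0,3) (1,1) (1,2) (1,3) (2,1) (2,2) (2,3) (3,1) (3,2) (3,3) (4,0) (4,1) (4,2) (4,3) (5,0) (5,1) (5,2) (6,0) (6,1) (6,2) (6,3)] -> total=24
Click 3 (4,0) count=1: revealed 0 new [(none)] -> total=24
Click 4 (3,3) count=1: revealed 0 new [(none)] -> total=24

Answer: .###...
.###...
.###...
.###...
####...
####...
####...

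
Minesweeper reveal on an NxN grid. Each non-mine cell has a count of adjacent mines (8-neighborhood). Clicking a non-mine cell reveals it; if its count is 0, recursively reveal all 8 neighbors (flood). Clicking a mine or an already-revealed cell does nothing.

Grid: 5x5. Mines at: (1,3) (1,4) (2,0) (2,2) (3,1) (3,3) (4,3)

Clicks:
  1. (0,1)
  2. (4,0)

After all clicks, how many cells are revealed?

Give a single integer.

Answer: 7

Derivation:
Click 1 (0,1) count=0: revealed 6 new [(0,0) (0,1) (0,2) (1,0) (1,1) (1,2)] -> total=6
Click 2 (4,0) count=1: revealed 1 new [(4,0)] -> total=7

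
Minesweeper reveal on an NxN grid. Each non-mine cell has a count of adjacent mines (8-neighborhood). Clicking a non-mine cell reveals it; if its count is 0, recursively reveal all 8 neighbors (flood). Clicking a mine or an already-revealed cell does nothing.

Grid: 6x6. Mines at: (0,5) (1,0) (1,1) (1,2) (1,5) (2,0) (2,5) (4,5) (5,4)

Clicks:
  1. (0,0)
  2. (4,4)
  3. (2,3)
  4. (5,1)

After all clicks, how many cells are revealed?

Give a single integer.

Click 1 (0,0) count=2: revealed 1 new [(0,0)] -> total=1
Click 2 (4,4) count=2: revealed 1 new [(4,4)] -> total=2
Click 3 (2,3) count=1: revealed 1 new [(2,3)] -> total=3
Click 4 (5,1) count=0: revealed 16 new [(2,1) (2,2) (2,4) (3,0) (3,1) (3,2) (3,3) (3,4) (4,0) (4,1) (4,2) (4,3) (5,0) (5,1) (5,2) (5,3)] -> total=19

Answer: 19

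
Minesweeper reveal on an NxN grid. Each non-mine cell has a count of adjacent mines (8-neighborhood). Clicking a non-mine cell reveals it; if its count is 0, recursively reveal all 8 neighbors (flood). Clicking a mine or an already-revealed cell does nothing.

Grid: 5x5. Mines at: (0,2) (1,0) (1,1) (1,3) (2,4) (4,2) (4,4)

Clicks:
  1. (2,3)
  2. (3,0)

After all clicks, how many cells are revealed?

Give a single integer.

Answer: 7

Derivation:
Click 1 (2,3) count=2: revealed 1 new [(2,3)] -> total=1
Click 2 (3,0) count=0: revealed 6 new [(2,0) (2,1) (3,0) (3,1) (4,0) (4,1)] -> total=7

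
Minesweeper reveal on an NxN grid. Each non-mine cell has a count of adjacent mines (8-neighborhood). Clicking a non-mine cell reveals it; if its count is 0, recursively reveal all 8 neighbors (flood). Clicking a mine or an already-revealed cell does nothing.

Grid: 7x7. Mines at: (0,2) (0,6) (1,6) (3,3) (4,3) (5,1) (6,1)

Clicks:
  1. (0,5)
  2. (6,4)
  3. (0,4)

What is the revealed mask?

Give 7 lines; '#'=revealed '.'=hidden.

Answer: ...###.
...###.
...####
....###
....###
..#####
..#####

Derivation:
Click 1 (0,5) count=2: revealed 1 new [(0,5)] -> total=1
Click 2 (6,4) count=0: revealed 19 new [(2,4) (2,5) (2,6) (3,4) (3,5) (3,6) (4,4) (4,5) (4,6) (5,2) (5,3) (5,4) (5,5) (5,6) (6,2) (6,3) (6,4) (6,5) (6,6)] -> total=20
Click 3 (0,4) count=0: revealed 6 new [(0,3) (0,4) (1,3) (1,4) (1,5) (2,3)] -> total=26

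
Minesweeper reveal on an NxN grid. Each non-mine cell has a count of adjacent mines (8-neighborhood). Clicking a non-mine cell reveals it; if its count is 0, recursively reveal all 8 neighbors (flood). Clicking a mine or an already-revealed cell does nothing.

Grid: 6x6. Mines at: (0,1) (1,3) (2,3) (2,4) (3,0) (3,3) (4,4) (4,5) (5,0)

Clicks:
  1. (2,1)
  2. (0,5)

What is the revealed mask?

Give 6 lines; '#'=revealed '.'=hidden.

Click 1 (2,1) count=1: revealed 1 new [(2,1)] -> total=1
Click 2 (0,5) count=0: revealed 4 new [(0,4) (0,5) (1,4) (1,5)] -> total=5

Answer: ....##
....##
.#....
......
......
......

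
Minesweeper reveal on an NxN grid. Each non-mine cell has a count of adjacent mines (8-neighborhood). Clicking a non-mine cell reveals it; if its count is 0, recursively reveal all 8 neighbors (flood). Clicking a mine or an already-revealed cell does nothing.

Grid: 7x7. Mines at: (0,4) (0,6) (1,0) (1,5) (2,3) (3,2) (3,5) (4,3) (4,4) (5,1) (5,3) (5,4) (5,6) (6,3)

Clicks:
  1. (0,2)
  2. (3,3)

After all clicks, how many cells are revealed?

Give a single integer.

Answer: 7

Derivation:
Click 1 (0,2) count=0: revealed 6 new [(0,1) (0,2) (0,3) (1,1) (1,2) (1,3)] -> total=6
Click 2 (3,3) count=4: revealed 1 new [(3,3)] -> total=7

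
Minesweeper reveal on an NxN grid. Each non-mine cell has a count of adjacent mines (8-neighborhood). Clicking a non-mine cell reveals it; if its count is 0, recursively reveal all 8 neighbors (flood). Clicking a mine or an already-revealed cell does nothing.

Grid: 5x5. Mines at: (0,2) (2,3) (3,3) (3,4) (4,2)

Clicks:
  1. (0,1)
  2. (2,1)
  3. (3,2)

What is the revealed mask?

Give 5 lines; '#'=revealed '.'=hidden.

Click 1 (0,1) count=1: revealed 1 new [(0,1)] -> total=1
Click 2 (2,1) count=0: revealed 12 new [(0,0) (1,0) (1,1) (1,2) (2,0) (2,1) (2,2) (3,0) (3,1) (3,2) (4,0) (4,1)] -> total=13
Click 3 (3,2) count=3: revealed 0 new [(none)] -> total=13

Answer: ##...
###..
###..
###..
##...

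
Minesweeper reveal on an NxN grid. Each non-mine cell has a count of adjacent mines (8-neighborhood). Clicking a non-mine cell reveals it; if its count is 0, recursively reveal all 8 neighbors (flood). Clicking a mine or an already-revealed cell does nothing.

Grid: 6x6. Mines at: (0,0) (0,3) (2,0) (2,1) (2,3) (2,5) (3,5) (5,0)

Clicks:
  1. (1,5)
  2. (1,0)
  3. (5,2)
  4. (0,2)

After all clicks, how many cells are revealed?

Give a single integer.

Click 1 (1,5) count=1: revealed 1 new [(1,5)] -> total=1
Click 2 (1,0) count=3: revealed 1 new [(1,0)] -> total=2
Click 3 (5,2) count=0: revealed 14 new [(3,1) (3,2) (3,3) (3,4) (4,1) (4,2) (4,3) (4,4) (4,5) (5,1) (5,2) (5,3) (5,4) (5,5)] -> total=16
Click 4 (0,2) count=1: revealed 1 new [(0,2)] -> total=17

Answer: 17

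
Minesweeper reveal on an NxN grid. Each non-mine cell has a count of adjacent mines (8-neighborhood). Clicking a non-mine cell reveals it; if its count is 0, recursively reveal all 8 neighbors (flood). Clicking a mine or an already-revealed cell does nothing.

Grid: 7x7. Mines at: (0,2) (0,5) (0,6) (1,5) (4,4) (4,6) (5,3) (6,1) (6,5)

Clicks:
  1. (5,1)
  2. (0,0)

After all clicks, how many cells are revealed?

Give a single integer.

Click 1 (5,1) count=1: revealed 1 new [(5,1)] -> total=1
Click 2 (0,0) count=0: revealed 23 new [(0,0) (0,1) (1,0) (1,1) (1,2) (1,3) (1,4) (2,0) (2,1) (2,2) (2,3) (2,4) (3,0) (3,1) (3,2) (3,3) (3,4) (4,0) (4,1) (4,2) (4,3) (5,0) (5,2)] -> total=24

Answer: 24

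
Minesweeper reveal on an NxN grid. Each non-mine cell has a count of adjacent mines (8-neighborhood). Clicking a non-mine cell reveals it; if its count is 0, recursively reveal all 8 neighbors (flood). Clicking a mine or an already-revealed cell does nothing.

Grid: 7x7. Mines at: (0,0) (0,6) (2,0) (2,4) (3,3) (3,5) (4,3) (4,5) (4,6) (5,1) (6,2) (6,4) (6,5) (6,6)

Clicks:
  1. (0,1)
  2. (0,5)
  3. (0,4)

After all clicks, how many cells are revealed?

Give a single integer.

Click 1 (0,1) count=1: revealed 1 new [(0,1)] -> total=1
Click 2 (0,5) count=1: revealed 1 new [(0,5)] -> total=2
Click 3 (0,4) count=0: revealed 11 new [(0,2) (0,3) (0,4) (1,1) (1,2) (1,3) (1,4) (1,5) (2,1) (2,2) (2,3)] -> total=13

Answer: 13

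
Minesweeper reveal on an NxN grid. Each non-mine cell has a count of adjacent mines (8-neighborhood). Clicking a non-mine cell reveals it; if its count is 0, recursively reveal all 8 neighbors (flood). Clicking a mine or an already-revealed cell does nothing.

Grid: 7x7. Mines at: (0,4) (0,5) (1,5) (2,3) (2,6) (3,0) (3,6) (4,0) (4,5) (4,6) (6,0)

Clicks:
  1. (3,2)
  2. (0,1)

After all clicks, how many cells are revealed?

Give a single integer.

Click 1 (3,2) count=1: revealed 1 new [(3,2)] -> total=1
Click 2 (0,1) count=0: revealed 11 new [(0,0) (0,1) (0,2) (0,3) (1,0) (1,1) (1,2) (1,3) (2,0) (2,1) (2,2)] -> total=12

Answer: 12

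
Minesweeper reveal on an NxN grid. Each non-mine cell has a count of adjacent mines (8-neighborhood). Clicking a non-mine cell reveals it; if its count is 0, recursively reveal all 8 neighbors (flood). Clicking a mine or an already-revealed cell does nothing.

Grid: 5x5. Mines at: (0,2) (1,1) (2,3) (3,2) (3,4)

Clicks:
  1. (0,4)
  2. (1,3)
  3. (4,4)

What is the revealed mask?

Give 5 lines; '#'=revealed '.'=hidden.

Answer: ...##
...##
.....
.....
....#

Derivation:
Click 1 (0,4) count=0: revealed 4 new [(0,3) (0,4) (1,3) (1,4)] -> total=4
Click 2 (1,3) count=2: revealed 0 new [(none)] -> total=4
Click 3 (4,4) count=1: revealed 1 new [(4,4)] -> total=5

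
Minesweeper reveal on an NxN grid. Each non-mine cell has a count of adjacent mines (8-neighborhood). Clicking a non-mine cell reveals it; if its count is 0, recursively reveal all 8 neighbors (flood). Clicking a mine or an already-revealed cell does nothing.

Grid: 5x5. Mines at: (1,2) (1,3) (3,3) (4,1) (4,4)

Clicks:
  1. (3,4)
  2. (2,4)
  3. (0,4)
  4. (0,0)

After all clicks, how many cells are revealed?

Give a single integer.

Click 1 (3,4) count=2: revealed 1 new [(3,4)] -> total=1
Click 2 (2,4) count=2: revealed 1 new [(2,4)] -> total=2
Click 3 (0,4) count=1: revealed 1 new [(0,4)] -> total=3
Click 4 (0,0) count=0: revealed 8 new [(0,0) (0,1) (1,0) (1,1) (2,0) (2,1) (3,0) (3,1)] -> total=11

Answer: 11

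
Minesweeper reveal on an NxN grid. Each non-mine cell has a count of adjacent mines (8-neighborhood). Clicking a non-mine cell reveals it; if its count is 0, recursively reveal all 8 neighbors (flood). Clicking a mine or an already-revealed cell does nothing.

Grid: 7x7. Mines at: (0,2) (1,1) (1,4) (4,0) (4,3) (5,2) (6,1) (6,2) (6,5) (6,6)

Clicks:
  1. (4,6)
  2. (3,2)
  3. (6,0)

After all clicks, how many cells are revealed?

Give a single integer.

Answer: 18

Derivation:
Click 1 (4,6) count=0: revealed 16 new [(0,5) (0,6) (1,5) (1,6) (2,4) (2,5) (2,6) (3,4) (3,5) (3,6) (4,4) (4,5) (4,6) (5,4) (5,5) (5,6)] -> total=16
Click 2 (3,2) count=1: revealed 1 new [(3,2)] -> total=17
Click 3 (6,0) count=1: revealed 1 new [(6,0)] -> total=18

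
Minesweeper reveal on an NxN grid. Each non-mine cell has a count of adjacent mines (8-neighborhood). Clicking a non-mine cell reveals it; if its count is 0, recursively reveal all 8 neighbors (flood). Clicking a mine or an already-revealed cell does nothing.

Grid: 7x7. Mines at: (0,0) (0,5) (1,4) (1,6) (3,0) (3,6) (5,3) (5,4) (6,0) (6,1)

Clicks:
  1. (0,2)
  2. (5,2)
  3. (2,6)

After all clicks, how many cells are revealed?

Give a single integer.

Click 1 (0,2) count=0: revealed 21 new [(0,1) (0,2) (0,3) (1,1) (1,2) (1,3) (2,1) (2,2) (2,3) (2,4) (2,5) (3,1) (3,2) (3,3) (3,4) (3,5) (4,1) (4,2) (4,3) (4,4) (4,5)] -> total=21
Click 2 (5,2) count=2: revealed 1 new [(5,2)] -> total=22
Click 3 (2,6) count=2: revealed 1 new [(2,6)] -> total=23

Answer: 23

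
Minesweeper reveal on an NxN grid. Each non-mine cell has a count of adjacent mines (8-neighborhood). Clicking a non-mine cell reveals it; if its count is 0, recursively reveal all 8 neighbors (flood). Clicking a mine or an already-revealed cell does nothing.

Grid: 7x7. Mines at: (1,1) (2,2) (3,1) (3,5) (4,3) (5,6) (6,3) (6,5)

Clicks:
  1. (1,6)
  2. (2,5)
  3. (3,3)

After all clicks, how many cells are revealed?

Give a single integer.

Click 1 (1,6) count=0: revealed 14 new [(0,2) (0,3) (0,4) (0,5) (0,6) (1,2) (1,3) (1,4) (1,5) (1,6) (2,3) (2,4) (2,5) (2,6)] -> total=14
Click 2 (2,5) count=1: revealed 0 new [(none)] -> total=14
Click 3 (3,3) count=2: revealed 1 new [(3,3)] -> total=15

Answer: 15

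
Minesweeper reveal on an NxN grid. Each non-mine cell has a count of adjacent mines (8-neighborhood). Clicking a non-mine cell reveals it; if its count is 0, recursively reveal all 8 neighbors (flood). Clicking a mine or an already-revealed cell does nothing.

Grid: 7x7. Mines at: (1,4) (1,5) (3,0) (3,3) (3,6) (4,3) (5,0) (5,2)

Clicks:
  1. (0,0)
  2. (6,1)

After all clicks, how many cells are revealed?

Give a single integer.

Answer: 13

Derivation:
Click 1 (0,0) count=0: revealed 12 new [(0,0) (0,1) (0,2) (0,3) (1,0) (1,1) (1,2) (1,3) (2,0) (2,1) (2,2) (2,3)] -> total=12
Click 2 (6,1) count=2: revealed 1 new [(6,1)] -> total=13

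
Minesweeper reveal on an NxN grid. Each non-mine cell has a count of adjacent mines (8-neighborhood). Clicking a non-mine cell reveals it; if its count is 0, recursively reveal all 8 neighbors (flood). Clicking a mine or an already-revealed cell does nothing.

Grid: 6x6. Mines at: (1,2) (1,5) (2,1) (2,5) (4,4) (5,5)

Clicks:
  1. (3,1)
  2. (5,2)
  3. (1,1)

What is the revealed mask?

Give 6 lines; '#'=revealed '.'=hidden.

Click 1 (3,1) count=1: revealed 1 new [(3,1)] -> total=1
Click 2 (5,2) count=0: revealed 11 new [(3,0) (3,2) (3,3) (4,0) (4,1) (4,2) (4,3) (5,0) (5,1) (5,2) (5,3)] -> total=12
Click 3 (1,1) count=2: revealed 1 new [(1,1)] -> total=13

Answer: ......
.#....
......
####..
####..
####..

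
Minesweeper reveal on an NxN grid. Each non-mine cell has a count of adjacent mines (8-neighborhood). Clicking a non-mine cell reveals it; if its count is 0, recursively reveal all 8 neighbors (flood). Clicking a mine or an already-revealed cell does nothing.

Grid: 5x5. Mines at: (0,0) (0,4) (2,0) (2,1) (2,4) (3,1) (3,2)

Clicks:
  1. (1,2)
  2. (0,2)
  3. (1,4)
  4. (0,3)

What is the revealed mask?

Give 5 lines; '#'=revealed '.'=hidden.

Click 1 (1,2) count=1: revealed 1 new [(1,2)] -> total=1
Click 2 (0,2) count=0: revealed 5 new [(0,1) (0,2) (0,3) (1,1) (1,3)] -> total=6
Click 3 (1,4) count=2: revealed 1 new [(1,4)] -> total=7
Click 4 (0,3) count=1: revealed 0 new [(none)] -> total=7

Answer: .###.
.####
.....
.....
.....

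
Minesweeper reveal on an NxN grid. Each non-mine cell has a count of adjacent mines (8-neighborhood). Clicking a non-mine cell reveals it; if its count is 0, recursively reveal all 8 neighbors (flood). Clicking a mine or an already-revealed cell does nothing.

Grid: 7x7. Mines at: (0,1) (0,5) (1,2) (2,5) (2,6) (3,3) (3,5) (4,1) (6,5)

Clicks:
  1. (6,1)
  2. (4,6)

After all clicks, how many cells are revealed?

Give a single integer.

Click 1 (6,1) count=0: revealed 13 new [(4,2) (4,3) (4,4) (5,0) (5,1) (5,2) (5,3) (5,4) (6,0) (6,1) (6,2) (6,3) (6,4)] -> total=13
Click 2 (4,6) count=1: revealed 1 new [(4,6)] -> total=14

Answer: 14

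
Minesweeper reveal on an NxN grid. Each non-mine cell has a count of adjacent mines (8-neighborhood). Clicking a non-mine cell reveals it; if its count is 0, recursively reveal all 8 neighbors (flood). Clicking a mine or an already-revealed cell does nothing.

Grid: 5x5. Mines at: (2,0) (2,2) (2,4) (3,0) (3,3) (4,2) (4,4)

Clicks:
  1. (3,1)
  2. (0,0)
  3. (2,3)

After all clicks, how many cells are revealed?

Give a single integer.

Answer: 12

Derivation:
Click 1 (3,1) count=4: revealed 1 new [(3,1)] -> total=1
Click 2 (0,0) count=0: revealed 10 new [(0,0) (0,1) (0,2) (0,3) (0,4) (1,0) (1,1) (1,2) (1,3) (1,4)] -> total=11
Click 3 (2,3) count=3: revealed 1 new [(2,3)] -> total=12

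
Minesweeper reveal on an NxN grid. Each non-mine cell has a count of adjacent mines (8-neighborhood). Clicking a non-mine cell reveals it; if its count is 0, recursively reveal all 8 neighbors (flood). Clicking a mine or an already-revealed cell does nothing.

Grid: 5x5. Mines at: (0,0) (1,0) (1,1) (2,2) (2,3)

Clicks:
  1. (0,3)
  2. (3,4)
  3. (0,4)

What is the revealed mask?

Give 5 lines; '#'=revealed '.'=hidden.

Answer: ..###
..###
.....
....#
.....

Derivation:
Click 1 (0,3) count=0: revealed 6 new [(0,2) (0,3) (0,4) (1,2) (1,3) (1,4)] -> total=6
Click 2 (3,4) count=1: revealed 1 new [(3,4)] -> total=7
Click 3 (0,4) count=0: revealed 0 new [(none)] -> total=7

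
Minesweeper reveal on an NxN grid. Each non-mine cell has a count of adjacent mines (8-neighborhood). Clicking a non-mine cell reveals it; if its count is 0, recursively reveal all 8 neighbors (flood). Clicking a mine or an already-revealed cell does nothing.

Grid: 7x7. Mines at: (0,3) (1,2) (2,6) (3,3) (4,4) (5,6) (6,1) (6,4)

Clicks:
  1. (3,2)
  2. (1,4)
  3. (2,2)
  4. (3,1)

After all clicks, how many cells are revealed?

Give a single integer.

Click 1 (3,2) count=1: revealed 1 new [(3,2)] -> total=1
Click 2 (1,4) count=1: revealed 1 new [(1,4)] -> total=2
Click 3 (2,2) count=2: revealed 1 new [(2,2)] -> total=3
Click 4 (3,1) count=0: revealed 14 new [(0,0) (0,1) (1,0) (1,1) (2,0) (2,1) (3,0) (3,1) (4,0) (4,1) (4,2) (5,0) (5,1) (5,2)] -> total=17

Answer: 17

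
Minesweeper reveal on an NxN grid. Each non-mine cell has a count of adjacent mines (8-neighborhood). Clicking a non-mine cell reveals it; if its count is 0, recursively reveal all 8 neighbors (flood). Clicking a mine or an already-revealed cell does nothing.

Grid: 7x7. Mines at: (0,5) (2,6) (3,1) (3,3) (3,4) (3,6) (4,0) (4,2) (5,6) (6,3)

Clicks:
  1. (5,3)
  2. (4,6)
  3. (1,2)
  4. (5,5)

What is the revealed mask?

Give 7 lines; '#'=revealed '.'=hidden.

Answer: #####..
#####..
#####..
.......
......#
...#.#.
.......

Derivation:
Click 1 (5,3) count=2: revealed 1 new [(5,3)] -> total=1
Click 2 (4,6) count=2: revealed 1 new [(4,6)] -> total=2
Click 3 (1,2) count=0: revealed 15 new [(0,0) (0,1) (0,2) (0,3) (0,4) (1,0) (1,1) (1,2) (1,3) (1,4) (2,0) (2,1) (2,2) (2,3) (2,4)] -> total=17
Click 4 (5,5) count=1: revealed 1 new [(5,5)] -> total=18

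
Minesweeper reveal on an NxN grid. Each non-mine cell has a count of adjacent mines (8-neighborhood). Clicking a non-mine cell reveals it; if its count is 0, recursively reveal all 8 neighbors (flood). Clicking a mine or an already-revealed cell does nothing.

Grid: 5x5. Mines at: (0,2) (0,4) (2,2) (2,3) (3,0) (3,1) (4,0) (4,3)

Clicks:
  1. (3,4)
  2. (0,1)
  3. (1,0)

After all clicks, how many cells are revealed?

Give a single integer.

Answer: 7

Derivation:
Click 1 (3,4) count=2: revealed 1 new [(3,4)] -> total=1
Click 2 (0,1) count=1: revealed 1 new [(0,1)] -> total=2
Click 3 (1,0) count=0: revealed 5 new [(0,0) (1,0) (1,1) (2,0) (2,1)] -> total=7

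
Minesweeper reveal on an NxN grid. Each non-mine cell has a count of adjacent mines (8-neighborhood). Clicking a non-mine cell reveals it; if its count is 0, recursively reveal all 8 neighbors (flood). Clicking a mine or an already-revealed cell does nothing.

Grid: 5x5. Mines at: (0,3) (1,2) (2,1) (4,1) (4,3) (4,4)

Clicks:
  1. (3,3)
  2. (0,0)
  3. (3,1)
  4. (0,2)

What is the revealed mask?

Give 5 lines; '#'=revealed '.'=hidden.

Answer: ###..
##...
.....
.#.#.
.....

Derivation:
Click 1 (3,3) count=2: revealed 1 new [(3,3)] -> total=1
Click 2 (0,0) count=0: revealed 4 new [(0,0) (0,1) (1,0) (1,1)] -> total=5
Click 3 (3,1) count=2: revealed 1 new [(3,1)] -> total=6
Click 4 (0,2) count=2: revealed 1 new [(0,2)] -> total=7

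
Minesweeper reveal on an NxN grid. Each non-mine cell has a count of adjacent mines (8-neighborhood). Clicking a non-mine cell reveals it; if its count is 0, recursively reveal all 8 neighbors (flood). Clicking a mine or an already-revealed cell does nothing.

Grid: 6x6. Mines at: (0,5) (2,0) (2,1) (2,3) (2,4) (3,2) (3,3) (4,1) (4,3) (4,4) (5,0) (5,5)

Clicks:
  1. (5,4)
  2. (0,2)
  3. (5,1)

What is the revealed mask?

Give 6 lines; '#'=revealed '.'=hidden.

Click 1 (5,4) count=3: revealed 1 new [(5,4)] -> total=1
Click 2 (0,2) count=0: revealed 10 new [(0,0) (0,1) (0,2) (0,3) (0,4) (1,0) (1,1) (1,2) (1,3) (1,4)] -> total=11
Click 3 (5,1) count=2: revealed 1 new [(5,1)] -> total=12

Answer: #####.
#####.
......
......
......
.#..#.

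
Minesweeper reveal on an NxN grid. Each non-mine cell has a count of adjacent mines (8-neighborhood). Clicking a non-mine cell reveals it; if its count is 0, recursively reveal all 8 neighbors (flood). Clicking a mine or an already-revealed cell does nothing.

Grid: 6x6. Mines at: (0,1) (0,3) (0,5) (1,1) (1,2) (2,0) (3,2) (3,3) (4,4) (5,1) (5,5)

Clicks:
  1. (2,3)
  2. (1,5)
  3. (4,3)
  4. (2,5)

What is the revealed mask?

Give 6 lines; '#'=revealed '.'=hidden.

Click 1 (2,3) count=3: revealed 1 new [(2,3)] -> total=1
Click 2 (1,5) count=1: revealed 1 new [(1,5)] -> total=2
Click 3 (4,3) count=3: revealed 1 new [(4,3)] -> total=3
Click 4 (2,5) count=0: revealed 5 new [(1,4) (2,4) (2,5) (3,4) (3,5)] -> total=8

Answer: ......
....##
...###
....##
...#..
......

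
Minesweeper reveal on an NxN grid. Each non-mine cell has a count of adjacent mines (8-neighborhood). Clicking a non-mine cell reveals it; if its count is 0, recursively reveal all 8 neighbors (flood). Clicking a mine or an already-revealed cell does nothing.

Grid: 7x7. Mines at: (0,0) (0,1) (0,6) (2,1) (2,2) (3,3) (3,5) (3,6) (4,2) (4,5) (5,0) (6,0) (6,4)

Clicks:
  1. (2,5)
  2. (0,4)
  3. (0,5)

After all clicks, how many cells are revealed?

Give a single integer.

Answer: 11

Derivation:
Click 1 (2,5) count=2: revealed 1 new [(2,5)] -> total=1
Click 2 (0,4) count=0: revealed 10 new [(0,2) (0,3) (0,4) (0,5) (1,2) (1,3) (1,4) (1,5) (2,3) (2,4)] -> total=11
Click 3 (0,5) count=1: revealed 0 new [(none)] -> total=11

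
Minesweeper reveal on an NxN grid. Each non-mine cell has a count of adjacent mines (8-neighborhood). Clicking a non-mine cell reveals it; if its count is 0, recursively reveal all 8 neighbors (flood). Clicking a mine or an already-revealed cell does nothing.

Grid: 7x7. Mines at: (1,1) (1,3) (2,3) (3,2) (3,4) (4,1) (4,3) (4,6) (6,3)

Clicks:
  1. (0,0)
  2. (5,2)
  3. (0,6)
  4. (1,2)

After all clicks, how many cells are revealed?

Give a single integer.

Click 1 (0,0) count=1: revealed 1 new [(0,0)] -> total=1
Click 2 (5,2) count=3: revealed 1 new [(5,2)] -> total=2
Click 3 (0,6) count=0: revealed 11 new [(0,4) (0,5) (0,6) (1,4) (1,5) (1,6) (2,4) (2,5) (2,6) (3,5) (3,6)] -> total=13
Click 4 (1,2) count=3: revealed 1 new [(1,2)] -> total=14

Answer: 14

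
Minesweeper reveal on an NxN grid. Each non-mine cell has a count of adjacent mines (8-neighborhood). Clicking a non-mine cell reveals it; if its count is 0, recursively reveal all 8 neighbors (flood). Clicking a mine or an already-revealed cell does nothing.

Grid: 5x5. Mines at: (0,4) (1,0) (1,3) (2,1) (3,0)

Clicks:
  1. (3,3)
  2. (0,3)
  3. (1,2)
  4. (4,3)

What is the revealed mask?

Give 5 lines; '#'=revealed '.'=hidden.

Click 1 (3,3) count=0: revealed 11 new [(2,2) (2,3) (2,4) (3,1) (3,2) (3,3) (3,4) (4,1) (4,2) (4,3) (4,4)] -> total=11
Click 2 (0,3) count=2: revealed 1 new [(0,3)] -> total=12
Click 3 (1,2) count=2: revealed 1 new [(1,2)] -> total=13
Click 4 (4,3) count=0: revealed 0 new [(none)] -> total=13

Answer: ...#.
..#..
..###
.####
.####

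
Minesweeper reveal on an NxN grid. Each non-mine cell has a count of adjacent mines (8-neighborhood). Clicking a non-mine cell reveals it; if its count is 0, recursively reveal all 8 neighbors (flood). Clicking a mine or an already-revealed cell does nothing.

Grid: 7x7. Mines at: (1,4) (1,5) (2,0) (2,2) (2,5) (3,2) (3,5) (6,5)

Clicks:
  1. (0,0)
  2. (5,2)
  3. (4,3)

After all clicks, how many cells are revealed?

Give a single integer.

Answer: 25

Derivation:
Click 1 (0,0) count=0: revealed 8 new [(0,0) (0,1) (0,2) (0,3) (1,0) (1,1) (1,2) (1,3)] -> total=8
Click 2 (5,2) count=0: revealed 17 new [(3,0) (3,1) (4,0) (4,1) (4,2) (4,3) (4,4) (5,0) (5,1) (5,2) (5,3) (5,4) (6,0) (6,1) (6,2) (6,3) (6,4)] -> total=25
Click 3 (4,3) count=1: revealed 0 new [(none)] -> total=25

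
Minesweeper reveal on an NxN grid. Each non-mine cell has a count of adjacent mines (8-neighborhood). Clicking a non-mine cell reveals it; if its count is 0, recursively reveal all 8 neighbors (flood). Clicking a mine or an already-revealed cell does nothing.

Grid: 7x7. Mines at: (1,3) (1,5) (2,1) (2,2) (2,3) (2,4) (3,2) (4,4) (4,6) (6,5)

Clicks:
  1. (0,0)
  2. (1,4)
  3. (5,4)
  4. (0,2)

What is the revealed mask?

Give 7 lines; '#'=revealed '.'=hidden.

Click 1 (0,0) count=0: revealed 6 new [(0,0) (0,1) (0,2) (1,0) (1,1) (1,2)] -> total=6
Click 2 (1,4) count=4: revealed 1 new [(1,4)] -> total=7
Click 3 (5,4) count=2: revealed 1 new [(5,4)] -> total=8
Click 4 (0,2) count=1: revealed 0 new [(none)] -> total=8

Answer: ###....
###.#..
.......
.......
.......
....#..
.......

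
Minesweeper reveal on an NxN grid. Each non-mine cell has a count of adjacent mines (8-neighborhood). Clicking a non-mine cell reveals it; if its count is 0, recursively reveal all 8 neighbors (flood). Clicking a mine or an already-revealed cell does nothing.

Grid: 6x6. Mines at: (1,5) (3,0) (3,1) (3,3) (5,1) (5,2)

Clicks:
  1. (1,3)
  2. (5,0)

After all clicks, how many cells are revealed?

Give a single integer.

Click 1 (1,3) count=0: revealed 15 new [(0,0) (0,1) (0,2) (0,3) (0,4) (1,0) (1,1) (1,2) (1,3) (1,4) (2,0) (2,1) (2,2) (2,3) (2,4)] -> total=15
Click 2 (5,0) count=1: revealed 1 new [(5,0)] -> total=16

Answer: 16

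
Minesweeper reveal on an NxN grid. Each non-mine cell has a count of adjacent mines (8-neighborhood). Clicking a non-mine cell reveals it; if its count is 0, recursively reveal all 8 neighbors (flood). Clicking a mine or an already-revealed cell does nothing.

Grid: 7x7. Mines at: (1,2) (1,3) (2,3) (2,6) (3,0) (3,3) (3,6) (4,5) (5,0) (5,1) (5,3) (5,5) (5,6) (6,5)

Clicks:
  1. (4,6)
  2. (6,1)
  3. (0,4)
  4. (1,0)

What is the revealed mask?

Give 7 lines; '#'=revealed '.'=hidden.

Answer: ##..#..
##.....
##.....
.......
......#
.......
.#.....

Derivation:
Click 1 (4,6) count=4: revealed 1 new [(4,6)] -> total=1
Click 2 (6,1) count=2: revealed 1 new [(6,1)] -> total=2
Click 3 (0,4) count=1: revealed 1 new [(0,4)] -> total=3
Click 4 (1,0) count=0: revealed 6 new [(0,0) (0,1) (1,0) (1,1) (2,0) (2,1)] -> total=9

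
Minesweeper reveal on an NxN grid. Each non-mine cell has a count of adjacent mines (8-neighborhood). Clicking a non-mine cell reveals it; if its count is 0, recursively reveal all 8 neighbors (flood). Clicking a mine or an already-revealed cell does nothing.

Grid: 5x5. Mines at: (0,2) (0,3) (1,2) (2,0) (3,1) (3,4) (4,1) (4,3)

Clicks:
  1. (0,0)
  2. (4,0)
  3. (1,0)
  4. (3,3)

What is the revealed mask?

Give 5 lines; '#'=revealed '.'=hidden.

Answer: ##...
##...
.....
...#.
#....

Derivation:
Click 1 (0,0) count=0: revealed 4 new [(0,0) (0,1) (1,0) (1,1)] -> total=4
Click 2 (4,0) count=2: revealed 1 new [(4,0)] -> total=5
Click 3 (1,0) count=1: revealed 0 new [(none)] -> total=5
Click 4 (3,3) count=2: revealed 1 new [(3,3)] -> total=6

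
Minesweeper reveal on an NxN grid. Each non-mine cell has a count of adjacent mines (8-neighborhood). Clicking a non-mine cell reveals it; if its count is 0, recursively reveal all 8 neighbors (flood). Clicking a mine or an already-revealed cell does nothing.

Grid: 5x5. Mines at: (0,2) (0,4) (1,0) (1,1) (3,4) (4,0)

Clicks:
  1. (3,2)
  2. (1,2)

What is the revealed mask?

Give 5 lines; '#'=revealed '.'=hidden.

Answer: .....
..#..
.###.
.###.
.###.

Derivation:
Click 1 (3,2) count=0: revealed 9 new [(2,1) (2,2) (2,3) (3,1) (3,2) (3,3) (4,1) (4,2) (4,3)] -> total=9
Click 2 (1,2) count=2: revealed 1 new [(1,2)] -> total=10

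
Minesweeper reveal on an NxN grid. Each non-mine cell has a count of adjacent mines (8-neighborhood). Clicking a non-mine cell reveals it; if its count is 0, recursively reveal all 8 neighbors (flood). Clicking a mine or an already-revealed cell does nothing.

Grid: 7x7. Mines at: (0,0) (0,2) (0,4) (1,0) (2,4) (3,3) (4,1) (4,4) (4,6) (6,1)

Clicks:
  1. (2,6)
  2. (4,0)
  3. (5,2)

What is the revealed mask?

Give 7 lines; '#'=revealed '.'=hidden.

Click 1 (2,6) count=0: revealed 8 new [(0,5) (0,6) (1,5) (1,6) (2,5) (2,6) (3,5) (3,6)] -> total=8
Click 2 (4,0) count=1: revealed 1 new [(4,0)] -> total=9
Click 3 (5,2) count=2: revealed 1 new [(5,2)] -> total=10

Answer: .....##
.....##
.....##
.....##
#......
..#....
.......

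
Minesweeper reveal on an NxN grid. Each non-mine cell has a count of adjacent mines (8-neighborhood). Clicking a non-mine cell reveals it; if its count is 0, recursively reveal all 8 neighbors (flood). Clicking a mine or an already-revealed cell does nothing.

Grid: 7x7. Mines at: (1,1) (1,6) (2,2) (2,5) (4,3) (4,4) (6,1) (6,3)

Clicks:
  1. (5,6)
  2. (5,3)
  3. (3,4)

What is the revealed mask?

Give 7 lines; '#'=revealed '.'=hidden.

Answer: .......
.......
.......
....###
.....##
...####
....###

Derivation:
Click 1 (5,6) count=0: revealed 10 new [(3,5) (3,6) (4,5) (4,6) (5,4) (5,5) (5,6) (6,4) (6,5) (6,6)] -> total=10
Click 2 (5,3) count=3: revealed 1 new [(5,3)] -> total=11
Click 3 (3,4) count=3: revealed 1 new [(3,4)] -> total=12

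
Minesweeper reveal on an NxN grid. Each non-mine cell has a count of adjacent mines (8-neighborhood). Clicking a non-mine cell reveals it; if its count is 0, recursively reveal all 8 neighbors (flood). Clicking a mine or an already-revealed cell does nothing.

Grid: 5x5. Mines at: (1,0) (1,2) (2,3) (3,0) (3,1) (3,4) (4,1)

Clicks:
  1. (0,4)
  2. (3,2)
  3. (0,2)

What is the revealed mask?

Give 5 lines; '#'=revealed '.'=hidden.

Answer: ..###
...##
.....
..#..
.....

Derivation:
Click 1 (0,4) count=0: revealed 4 new [(0,3) (0,4) (1,3) (1,4)] -> total=4
Click 2 (3,2) count=3: revealed 1 new [(3,2)] -> total=5
Click 3 (0,2) count=1: revealed 1 new [(0,2)] -> total=6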